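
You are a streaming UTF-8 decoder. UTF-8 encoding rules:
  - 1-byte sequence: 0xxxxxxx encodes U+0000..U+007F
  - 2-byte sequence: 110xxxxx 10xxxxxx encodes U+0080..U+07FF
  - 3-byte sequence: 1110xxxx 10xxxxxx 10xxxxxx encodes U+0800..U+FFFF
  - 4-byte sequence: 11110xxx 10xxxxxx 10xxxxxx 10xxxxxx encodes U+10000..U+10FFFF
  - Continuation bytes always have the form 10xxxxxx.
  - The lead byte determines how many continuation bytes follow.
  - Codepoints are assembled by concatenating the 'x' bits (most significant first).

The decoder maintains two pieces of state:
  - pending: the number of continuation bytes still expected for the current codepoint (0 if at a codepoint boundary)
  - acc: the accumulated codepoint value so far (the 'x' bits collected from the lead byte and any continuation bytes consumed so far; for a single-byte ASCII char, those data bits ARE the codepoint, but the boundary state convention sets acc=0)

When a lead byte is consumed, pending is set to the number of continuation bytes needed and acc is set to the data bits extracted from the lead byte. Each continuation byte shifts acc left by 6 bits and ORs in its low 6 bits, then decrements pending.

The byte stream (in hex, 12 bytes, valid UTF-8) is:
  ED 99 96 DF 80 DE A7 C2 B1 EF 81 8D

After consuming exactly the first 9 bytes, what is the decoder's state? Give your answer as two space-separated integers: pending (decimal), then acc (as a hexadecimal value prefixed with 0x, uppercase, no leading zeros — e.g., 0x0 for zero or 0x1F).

Byte[0]=ED: 3-byte lead. pending=2, acc=0xD
Byte[1]=99: continuation. acc=(acc<<6)|0x19=0x359, pending=1
Byte[2]=96: continuation. acc=(acc<<6)|0x16=0xD656, pending=0
Byte[3]=DF: 2-byte lead. pending=1, acc=0x1F
Byte[4]=80: continuation. acc=(acc<<6)|0x00=0x7C0, pending=0
Byte[5]=DE: 2-byte lead. pending=1, acc=0x1E
Byte[6]=A7: continuation. acc=(acc<<6)|0x27=0x7A7, pending=0
Byte[7]=C2: 2-byte lead. pending=1, acc=0x2
Byte[8]=B1: continuation. acc=(acc<<6)|0x31=0xB1, pending=0

Answer: 0 0xB1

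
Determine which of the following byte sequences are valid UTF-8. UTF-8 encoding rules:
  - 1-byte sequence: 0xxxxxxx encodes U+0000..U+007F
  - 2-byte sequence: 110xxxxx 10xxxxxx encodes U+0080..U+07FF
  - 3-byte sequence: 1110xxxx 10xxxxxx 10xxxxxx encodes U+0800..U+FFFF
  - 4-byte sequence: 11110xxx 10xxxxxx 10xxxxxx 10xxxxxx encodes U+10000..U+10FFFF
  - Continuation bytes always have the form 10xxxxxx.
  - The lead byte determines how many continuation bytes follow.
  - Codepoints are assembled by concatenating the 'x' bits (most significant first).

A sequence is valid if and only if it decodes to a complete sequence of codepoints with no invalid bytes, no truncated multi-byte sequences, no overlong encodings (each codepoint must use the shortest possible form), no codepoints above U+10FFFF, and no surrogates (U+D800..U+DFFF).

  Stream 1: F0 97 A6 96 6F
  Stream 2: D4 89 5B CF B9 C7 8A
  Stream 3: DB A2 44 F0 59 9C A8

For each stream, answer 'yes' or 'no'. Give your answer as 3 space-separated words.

Stream 1: decodes cleanly. VALID
Stream 2: decodes cleanly. VALID
Stream 3: error at byte offset 4. INVALID

Answer: yes yes no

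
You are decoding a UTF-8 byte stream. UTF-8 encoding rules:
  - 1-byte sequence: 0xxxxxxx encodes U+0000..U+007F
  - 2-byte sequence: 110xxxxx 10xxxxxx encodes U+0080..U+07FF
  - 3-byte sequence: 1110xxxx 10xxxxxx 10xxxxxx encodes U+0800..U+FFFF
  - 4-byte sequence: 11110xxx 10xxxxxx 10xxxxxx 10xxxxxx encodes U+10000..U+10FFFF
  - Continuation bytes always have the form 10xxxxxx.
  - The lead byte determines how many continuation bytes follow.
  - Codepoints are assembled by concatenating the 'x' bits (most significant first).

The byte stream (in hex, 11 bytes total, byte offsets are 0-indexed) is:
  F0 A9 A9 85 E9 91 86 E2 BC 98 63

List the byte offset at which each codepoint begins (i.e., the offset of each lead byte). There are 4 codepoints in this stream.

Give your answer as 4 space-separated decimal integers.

Answer: 0 4 7 10

Derivation:
Byte[0]=F0: 4-byte lead, need 3 cont bytes. acc=0x0
Byte[1]=A9: continuation. acc=(acc<<6)|0x29=0x29
Byte[2]=A9: continuation. acc=(acc<<6)|0x29=0xA69
Byte[3]=85: continuation. acc=(acc<<6)|0x05=0x29A45
Completed: cp=U+29A45 (starts at byte 0)
Byte[4]=E9: 3-byte lead, need 2 cont bytes. acc=0x9
Byte[5]=91: continuation. acc=(acc<<6)|0x11=0x251
Byte[6]=86: continuation. acc=(acc<<6)|0x06=0x9446
Completed: cp=U+9446 (starts at byte 4)
Byte[7]=E2: 3-byte lead, need 2 cont bytes. acc=0x2
Byte[8]=BC: continuation. acc=(acc<<6)|0x3C=0xBC
Byte[9]=98: continuation. acc=(acc<<6)|0x18=0x2F18
Completed: cp=U+2F18 (starts at byte 7)
Byte[10]=63: 1-byte ASCII. cp=U+0063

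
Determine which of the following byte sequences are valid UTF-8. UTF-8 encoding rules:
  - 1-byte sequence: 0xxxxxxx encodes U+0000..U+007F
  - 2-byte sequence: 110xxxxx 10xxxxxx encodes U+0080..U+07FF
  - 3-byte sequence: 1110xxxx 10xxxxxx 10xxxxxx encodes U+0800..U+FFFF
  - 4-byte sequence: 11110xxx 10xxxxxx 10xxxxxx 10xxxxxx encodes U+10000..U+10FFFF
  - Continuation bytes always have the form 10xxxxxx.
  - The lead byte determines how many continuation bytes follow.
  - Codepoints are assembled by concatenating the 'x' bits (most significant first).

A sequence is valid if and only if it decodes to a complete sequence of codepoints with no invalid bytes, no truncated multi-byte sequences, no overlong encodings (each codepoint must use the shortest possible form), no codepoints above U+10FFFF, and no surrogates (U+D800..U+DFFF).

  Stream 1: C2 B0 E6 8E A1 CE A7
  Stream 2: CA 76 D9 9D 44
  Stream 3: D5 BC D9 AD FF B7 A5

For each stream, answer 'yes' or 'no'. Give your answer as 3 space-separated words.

Stream 1: decodes cleanly. VALID
Stream 2: error at byte offset 1. INVALID
Stream 3: error at byte offset 4. INVALID

Answer: yes no no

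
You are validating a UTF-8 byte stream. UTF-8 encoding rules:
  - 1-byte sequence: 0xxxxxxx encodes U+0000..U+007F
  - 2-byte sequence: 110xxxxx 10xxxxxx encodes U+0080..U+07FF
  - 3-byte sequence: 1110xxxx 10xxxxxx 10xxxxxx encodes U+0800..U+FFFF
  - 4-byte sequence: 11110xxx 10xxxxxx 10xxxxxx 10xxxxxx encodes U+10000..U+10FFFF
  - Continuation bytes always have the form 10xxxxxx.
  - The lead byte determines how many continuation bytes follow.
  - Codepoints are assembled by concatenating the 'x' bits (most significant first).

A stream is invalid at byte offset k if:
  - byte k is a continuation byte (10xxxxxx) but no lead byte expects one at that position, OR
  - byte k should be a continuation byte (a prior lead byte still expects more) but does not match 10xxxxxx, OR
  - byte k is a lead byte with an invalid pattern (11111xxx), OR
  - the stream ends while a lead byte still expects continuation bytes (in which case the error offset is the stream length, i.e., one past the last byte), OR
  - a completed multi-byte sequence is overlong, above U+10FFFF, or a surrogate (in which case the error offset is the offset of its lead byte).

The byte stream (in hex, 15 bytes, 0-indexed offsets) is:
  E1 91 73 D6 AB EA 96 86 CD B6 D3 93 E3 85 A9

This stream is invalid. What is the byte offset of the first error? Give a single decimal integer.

Answer: 2

Derivation:
Byte[0]=E1: 3-byte lead, need 2 cont bytes. acc=0x1
Byte[1]=91: continuation. acc=(acc<<6)|0x11=0x51
Byte[2]=73: expected 10xxxxxx continuation. INVALID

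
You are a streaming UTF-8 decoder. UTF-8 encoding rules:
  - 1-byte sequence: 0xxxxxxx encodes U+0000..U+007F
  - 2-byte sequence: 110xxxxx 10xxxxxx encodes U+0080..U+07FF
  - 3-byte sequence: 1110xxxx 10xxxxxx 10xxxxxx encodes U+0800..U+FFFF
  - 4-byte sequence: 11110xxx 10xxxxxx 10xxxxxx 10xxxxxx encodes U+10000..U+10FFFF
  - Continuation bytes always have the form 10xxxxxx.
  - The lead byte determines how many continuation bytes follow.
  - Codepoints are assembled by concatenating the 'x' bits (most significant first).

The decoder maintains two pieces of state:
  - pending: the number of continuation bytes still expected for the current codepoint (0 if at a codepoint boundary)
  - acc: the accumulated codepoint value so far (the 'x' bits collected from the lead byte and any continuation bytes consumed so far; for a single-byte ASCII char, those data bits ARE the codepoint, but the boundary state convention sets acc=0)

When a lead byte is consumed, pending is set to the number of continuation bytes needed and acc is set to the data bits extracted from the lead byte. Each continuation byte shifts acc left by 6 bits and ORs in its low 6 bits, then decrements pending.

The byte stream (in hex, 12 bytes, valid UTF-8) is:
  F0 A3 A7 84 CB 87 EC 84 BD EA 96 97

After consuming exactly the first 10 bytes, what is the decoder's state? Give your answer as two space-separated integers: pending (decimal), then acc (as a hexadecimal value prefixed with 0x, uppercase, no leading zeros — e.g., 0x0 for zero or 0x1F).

Answer: 2 0xA

Derivation:
Byte[0]=F0: 4-byte lead. pending=3, acc=0x0
Byte[1]=A3: continuation. acc=(acc<<6)|0x23=0x23, pending=2
Byte[2]=A7: continuation. acc=(acc<<6)|0x27=0x8E7, pending=1
Byte[3]=84: continuation. acc=(acc<<6)|0x04=0x239C4, pending=0
Byte[4]=CB: 2-byte lead. pending=1, acc=0xB
Byte[5]=87: continuation. acc=(acc<<6)|0x07=0x2C7, pending=0
Byte[6]=EC: 3-byte lead. pending=2, acc=0xC
Byte[7]=84: continuation. acc=(acc<<6)|0x04=0x304, pending=1
Byte[8]=BD: continuation. acc=(acc<<6)|0x3D=0xC13D, pending=0
Byte[9]=EA: 3-byte lead. pending=2, acc=0xA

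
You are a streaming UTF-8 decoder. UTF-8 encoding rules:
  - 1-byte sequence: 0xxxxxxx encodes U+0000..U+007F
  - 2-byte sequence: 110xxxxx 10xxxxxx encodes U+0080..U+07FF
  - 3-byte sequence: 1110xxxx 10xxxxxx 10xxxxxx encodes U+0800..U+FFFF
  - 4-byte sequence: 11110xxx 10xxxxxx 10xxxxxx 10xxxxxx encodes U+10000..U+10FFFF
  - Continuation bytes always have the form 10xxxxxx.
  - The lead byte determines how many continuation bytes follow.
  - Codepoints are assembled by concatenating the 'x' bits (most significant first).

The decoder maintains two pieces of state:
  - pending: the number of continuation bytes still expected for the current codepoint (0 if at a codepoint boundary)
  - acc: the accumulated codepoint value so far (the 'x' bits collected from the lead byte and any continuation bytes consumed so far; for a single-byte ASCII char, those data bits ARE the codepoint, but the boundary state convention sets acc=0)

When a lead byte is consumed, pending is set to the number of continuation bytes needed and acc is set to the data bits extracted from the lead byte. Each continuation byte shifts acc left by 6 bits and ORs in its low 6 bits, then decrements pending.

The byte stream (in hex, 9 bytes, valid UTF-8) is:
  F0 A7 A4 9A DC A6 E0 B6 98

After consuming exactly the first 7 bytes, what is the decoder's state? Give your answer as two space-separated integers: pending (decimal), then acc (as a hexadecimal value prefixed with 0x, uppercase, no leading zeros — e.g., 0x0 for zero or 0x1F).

Byte[0]=F0: 4-byte lead. pending=3, acc=0x0
Byte[1]=A7: continuation. acc=(acc<<6)|0x27=0x27, pending=2
Byte[2]=A4: continuation. acc=(acc<<6)|0x24=0x9E4, pending=1
Byte[3]=9A: continuation. acc=(acc<<6)|0x1A=0x2791A, pending=0
Byte[4]=DC: 2-byte lead. pending=1, acc=0x1C
Byte[5]=A6: continuation. acc=(acc<<6)|0x26=0x726, pending=0
Byte[6]=E0: 3-byte lead. pending=2, acc=0x0

Answer: 2 0x0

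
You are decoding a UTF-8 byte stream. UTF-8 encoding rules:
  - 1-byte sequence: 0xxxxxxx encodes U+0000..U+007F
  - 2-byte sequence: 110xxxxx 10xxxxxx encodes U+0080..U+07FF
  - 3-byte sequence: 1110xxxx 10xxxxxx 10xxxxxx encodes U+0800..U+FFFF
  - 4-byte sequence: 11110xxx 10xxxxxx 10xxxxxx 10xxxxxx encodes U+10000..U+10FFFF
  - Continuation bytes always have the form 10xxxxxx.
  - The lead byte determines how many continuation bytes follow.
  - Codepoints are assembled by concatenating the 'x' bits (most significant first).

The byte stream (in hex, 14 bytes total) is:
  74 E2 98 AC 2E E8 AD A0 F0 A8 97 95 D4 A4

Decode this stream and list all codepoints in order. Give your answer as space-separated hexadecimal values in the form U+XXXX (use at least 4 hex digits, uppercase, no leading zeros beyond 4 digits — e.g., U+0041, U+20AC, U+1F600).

Answer: U+0074 U+262C U+002E U+8B60 U+285D5 U+0524

Derivation:
Byte[0]=74: 1-byte ASCII. cp=U+0074
Byte[1]=E2: 3-byte lead, need 2 cont bytes. acc=0x2
Byte[2]=98: continuation. acc=(acc<<6)|0x18=0x98
Byte[3]=AC: continuation. acc=(acc<<6)|0x2C=0x262C
Completed: cp=U+262C (starts at byte 1)
Byte[4]=2E: 1-byte ASCII. cp=U+002E
Byte[5]=E8: 3-byte lead, need 2 cont bytes. acc=0x8
Byte[6]=AD: continuation. acc=(acc<<6)|0x2D=0x22D
Byte[7]=A0: continuation. acc=(acc<<6)|0x20=0x8B60
Completed: cp=U+8B60 (starts at byte 5)
Byte[8]=F0: 4-byte lead, need 3 cont bytes. acc=0x0
Byte[9]=A8: continuation. acc=(acc<<6)|0x28=0x28
Byte[10]=97: continuation. acc=(acc<<6)|0x17=0xA17
Byte[11]=95: continuation. acc=(acc<<6)|0x15=0x285D5
Completed: cp=U+285D5 (starts at byte 8)
Byte[12]=D4: 2-byte lead, need 1 cont bytes. acc=0x14
Byte[13]=A4: continuation. acc=(acc<<6)|0x24=0x524
Completed: cp=U+0524 (starts at byte 12)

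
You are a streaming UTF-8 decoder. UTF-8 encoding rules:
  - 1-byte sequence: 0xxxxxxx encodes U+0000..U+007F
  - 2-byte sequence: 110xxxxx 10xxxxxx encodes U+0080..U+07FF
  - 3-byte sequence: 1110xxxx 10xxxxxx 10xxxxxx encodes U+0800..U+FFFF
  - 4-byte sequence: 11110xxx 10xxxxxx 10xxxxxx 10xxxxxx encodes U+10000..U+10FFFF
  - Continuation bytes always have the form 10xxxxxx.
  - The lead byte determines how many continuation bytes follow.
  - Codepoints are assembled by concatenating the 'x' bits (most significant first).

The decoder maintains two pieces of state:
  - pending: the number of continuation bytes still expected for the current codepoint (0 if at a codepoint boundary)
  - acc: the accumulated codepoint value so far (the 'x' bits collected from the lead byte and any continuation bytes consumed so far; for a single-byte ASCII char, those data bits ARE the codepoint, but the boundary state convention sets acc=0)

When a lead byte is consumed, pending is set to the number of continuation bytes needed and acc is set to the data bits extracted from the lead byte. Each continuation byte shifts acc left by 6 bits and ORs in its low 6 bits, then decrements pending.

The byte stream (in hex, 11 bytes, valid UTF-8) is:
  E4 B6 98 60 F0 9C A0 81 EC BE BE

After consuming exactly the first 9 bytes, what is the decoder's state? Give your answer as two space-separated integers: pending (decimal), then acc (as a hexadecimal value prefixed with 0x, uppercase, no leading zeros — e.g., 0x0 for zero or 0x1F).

Byte[0]=E4: 3-byte lead. pending=2, acc=0x4
Byte[1]=B6: continuation. acc=(acc<<6)|0x36=0x136, pending=1
Byte[2]=98: continuation. acc=(acc<<6)|0x18=0x4D98, pending=0
Byte[3]=60: 1-byte. pending=0, acc=0x0
Byte[4]=F0: 4-byte lead. pending=3, acc=0x0
Byte[5]=9C: continuation. acc=(acc<<6)|0x1C=0x1C, pending=2
Byte[6]=A0: continuation. acc=(acc<<6)|0x20=0x720, pending=1
Byte[7]=81: continuation. acc=(acc<<6)|0x01=0x1C801, pending=0
Byte[8]=EC: 3-byte lead. pending=2, acc=0xC

Answer: 2 0xC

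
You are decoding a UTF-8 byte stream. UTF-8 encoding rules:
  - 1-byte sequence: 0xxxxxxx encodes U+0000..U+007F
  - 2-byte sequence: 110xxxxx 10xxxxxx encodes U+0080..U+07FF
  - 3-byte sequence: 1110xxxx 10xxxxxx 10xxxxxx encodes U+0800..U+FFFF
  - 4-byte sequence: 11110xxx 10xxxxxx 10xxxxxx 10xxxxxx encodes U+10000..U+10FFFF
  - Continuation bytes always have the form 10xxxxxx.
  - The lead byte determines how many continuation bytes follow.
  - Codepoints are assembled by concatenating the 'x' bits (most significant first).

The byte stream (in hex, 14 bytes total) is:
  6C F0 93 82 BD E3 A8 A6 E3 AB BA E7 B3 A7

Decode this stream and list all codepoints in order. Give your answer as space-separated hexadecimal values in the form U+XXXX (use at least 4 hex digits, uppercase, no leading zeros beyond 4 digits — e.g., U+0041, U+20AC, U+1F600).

Answer: U+006C U+130BD U+3A26 U+3AFA U+7CE7

Derivation:
Byte[0]=6C: 1-byte ASCII. cp=U+006C
Byte[1]=F0: 4-byte lead, need 3 cont bytes. acc=0x0
Byte[2]=93: continuation. acc=(acc<<6)|0x13=0x13
Byte[3]=82: continuation. acc=(acc<<6)|0x02=0x4C2
Byte[4]=BD: continuation. acc=(acc<<6)|0x3D=0x130BD
Completed: cp=U+130BD (starts at byte 1)
Byte[5]=E3: 3-byte lead, need 2 cont bytes. acc=0x3
Byte[6]=A8: continuation. acc=(acc<<6)|0x28=0xE8
Byte[7]=A6: continuation. acc=(acc<<6)|0x26=0x3A26
Completed: cp=U+3A26 (starts at byte 5)
Byte[8]=E3: 3-byte lead, need 2 cont bytes. acc=0x3
Byte[9]=AB: continuation. acc=(acc<<6)|0x2B=0xEB
Byte[10]=BA: continuation. acc=(acc<<6)|0x3A=0x3AFA
Completed: cp=U+3AFA (starts at byte 8)
Byte[11]=E7: 3-byte lead, need 2 cont bytes. acc=0x7
Byte[12]=B3: continuation. acc=(acc<<6)|0x33=0x1F3
Byte[13]=A7: continuation. acc=(acc<<6)|0x27=0x7CE7
Completed: cp=U+7CE7 (starts at byte 11)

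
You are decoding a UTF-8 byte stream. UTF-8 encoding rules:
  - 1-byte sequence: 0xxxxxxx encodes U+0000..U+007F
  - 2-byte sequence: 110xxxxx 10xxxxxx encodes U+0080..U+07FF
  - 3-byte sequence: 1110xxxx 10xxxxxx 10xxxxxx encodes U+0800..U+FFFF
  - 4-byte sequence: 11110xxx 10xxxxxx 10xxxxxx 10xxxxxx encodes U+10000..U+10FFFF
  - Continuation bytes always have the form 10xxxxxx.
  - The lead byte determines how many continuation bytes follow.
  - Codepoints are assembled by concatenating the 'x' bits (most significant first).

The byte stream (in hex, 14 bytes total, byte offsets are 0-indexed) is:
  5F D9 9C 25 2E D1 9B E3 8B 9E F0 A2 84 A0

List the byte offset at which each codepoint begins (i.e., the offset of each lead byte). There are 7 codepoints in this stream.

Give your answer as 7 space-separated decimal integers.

Answer: 0 1 3 4 5 7 10

Derivation:
Byte[0]=5F: 1-byte ASCII. cp=U+005F
Byte[1]=D9: 2-byte lead, need 1 cont bytes. acc=0x19
Byte[2]=9C: continuation. acc=(acc<<6)|0x1C=0x65C
Completed: cp=U+065C (starts at byte 1)
Byte[3]=25: 1-byte ASCII. cp=U+0025
Byte[4]=2E: 1-byte ASCII. cp=U+002E
Byte[5]=D1: 2-byte lead, need 1 cont bytes. acc=0x11
Byte[6]=9B: continuation. acc=(acc<<6)|0x1B=0x45B
Completed: cp=U+045B (starts at byte 5)
Byte[7]=E3: 3-byte lead, need 2 cont bytes. acc=0x3
Byte[8]=8B: continuation. acc=(acc<<6)|0x0B=0xCB
Byte[9]=9E: continuation. acc=(acc<<6)|0x1E=0x32DE
Completed: cp=U+32DE (starts at byte 7)
Byte[10]=F0: 4-byte lead, need 3 cont bytes. acc=0x0
Byte[11]=A2: continuation. acc=(acc<<6)|0x22=0x22
Byte[12]=84: continuation. acc=(acc<<6)|0x04=0x884
Byte[13]=A0: continuation. acc=(acc<<6)|0x20=0x22120
Completed: cp=U+22120 (starts at byte 10)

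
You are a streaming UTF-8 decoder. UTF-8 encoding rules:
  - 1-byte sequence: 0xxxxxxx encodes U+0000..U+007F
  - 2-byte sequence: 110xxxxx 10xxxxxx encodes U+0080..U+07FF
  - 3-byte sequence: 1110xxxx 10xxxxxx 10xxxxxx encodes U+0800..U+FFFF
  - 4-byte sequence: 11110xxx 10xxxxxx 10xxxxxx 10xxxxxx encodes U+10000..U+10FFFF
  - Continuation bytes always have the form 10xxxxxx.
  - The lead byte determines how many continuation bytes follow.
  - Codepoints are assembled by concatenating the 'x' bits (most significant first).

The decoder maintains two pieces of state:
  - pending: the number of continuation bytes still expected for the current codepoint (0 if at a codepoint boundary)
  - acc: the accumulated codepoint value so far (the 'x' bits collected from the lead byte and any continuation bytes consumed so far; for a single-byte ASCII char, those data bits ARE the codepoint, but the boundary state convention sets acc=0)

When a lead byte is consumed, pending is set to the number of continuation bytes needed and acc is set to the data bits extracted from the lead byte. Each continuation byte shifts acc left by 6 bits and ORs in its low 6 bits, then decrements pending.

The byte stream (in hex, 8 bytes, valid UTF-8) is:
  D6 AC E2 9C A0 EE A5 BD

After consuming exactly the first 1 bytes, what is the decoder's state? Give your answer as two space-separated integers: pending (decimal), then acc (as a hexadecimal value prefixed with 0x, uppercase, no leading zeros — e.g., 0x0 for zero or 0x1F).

Answer: 1 0x16

Derivation:
Byte[0]=D6: 2-byte lead. pending=1, acc=0x16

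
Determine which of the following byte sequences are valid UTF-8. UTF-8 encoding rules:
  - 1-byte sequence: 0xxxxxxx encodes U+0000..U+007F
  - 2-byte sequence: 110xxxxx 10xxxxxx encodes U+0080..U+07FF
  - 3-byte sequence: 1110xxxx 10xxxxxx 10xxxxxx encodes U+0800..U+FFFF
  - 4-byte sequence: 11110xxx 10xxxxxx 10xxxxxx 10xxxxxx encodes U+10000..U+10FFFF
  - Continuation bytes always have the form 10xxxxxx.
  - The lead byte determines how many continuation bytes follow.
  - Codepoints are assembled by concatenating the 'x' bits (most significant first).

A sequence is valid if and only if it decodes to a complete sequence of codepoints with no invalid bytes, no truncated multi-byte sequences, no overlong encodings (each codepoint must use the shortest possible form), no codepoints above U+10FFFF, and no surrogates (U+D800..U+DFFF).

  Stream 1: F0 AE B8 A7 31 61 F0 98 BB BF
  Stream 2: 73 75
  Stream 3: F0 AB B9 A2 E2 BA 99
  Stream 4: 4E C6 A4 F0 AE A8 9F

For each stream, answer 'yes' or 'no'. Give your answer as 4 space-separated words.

Stream 1: decodes cleanly. VALID
Stream 2: decodes cleanly. VALID
Stream 3: decodes cleanly. VALID
Stream 4: decodes cleanly. VALID

Answer: yes yes yes yes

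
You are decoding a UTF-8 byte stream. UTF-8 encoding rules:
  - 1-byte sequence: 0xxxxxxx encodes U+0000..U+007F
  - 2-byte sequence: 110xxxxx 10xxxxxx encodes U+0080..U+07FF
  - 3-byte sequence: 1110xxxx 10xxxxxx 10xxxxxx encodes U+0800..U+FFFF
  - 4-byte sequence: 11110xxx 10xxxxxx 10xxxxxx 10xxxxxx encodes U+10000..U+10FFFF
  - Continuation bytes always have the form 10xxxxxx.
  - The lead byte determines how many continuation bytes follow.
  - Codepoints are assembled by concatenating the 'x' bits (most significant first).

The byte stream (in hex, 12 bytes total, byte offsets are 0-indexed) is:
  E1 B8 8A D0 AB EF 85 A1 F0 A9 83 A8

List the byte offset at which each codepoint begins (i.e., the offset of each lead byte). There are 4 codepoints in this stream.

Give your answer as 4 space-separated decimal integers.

Answer: 0 3 5 8

Derivation:
Byte[0]=E1: 3-byte lead, need 2 cont bytes. acc=0x1
Byte[1]=B8: continuation. acc=(acc<<6)|0x38=0x78
Byte[2]=8A: continuation. acc=(acc<<6)|0x0A=0x1E0A
Completed: cp=U+1E0A (starts at byte 0)
Byte[3]=D0: 2-byte lead, need 1 cont bytes. acc=0x10
Byte[4]=AB: continuation. acc=(acc<<6)|0x2B=0x42B
Completed: cp=U+042B (starts at byte 3)
Byte[5]=EF: 3-byte lead, need 2 cont bytes. acc=0xF
Byte[6]=85: continuation. acc=(acc<<6)|0x05=0x3C5
Byte[7]=A1: continuation. acc=(acc<<6)|0x21=0xF161
Completed: cp=U+F161 (starts at byte 5)
Byte[8]=F0: 4-byte lead, need 3 cont bytes. acc=0x0
Byte[9]=A9: continuation. acc=(acc<<6)|0x29=0x29
Byte[10]=83: continuation. acc=(acc<<6)|0x03=0xA43
Byte[11]=A8: continuation. acc=(acc<<6)|0x28=0x290E8
Completed: cp=U+290E8 (starts at byte 8)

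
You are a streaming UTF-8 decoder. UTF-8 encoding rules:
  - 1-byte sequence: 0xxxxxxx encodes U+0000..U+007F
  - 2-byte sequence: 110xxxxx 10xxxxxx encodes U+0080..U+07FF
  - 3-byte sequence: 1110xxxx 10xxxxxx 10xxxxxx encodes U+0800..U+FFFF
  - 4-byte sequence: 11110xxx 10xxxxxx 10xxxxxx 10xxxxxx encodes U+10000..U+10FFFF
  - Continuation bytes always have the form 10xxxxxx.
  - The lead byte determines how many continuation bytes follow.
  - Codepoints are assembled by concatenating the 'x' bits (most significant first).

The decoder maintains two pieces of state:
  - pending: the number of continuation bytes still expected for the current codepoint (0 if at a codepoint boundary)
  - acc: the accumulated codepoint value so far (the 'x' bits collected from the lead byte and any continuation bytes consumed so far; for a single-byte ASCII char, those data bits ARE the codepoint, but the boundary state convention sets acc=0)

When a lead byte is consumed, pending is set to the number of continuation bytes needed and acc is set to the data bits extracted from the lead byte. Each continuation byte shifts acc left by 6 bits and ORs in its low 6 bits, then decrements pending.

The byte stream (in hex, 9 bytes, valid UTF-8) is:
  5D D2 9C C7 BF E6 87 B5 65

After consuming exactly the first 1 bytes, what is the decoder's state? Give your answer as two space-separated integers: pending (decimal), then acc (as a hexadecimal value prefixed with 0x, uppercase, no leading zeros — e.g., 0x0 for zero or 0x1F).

Byte[0]=5D: 1-byte. pending=0, acc=0x0

Answer: 0 0x0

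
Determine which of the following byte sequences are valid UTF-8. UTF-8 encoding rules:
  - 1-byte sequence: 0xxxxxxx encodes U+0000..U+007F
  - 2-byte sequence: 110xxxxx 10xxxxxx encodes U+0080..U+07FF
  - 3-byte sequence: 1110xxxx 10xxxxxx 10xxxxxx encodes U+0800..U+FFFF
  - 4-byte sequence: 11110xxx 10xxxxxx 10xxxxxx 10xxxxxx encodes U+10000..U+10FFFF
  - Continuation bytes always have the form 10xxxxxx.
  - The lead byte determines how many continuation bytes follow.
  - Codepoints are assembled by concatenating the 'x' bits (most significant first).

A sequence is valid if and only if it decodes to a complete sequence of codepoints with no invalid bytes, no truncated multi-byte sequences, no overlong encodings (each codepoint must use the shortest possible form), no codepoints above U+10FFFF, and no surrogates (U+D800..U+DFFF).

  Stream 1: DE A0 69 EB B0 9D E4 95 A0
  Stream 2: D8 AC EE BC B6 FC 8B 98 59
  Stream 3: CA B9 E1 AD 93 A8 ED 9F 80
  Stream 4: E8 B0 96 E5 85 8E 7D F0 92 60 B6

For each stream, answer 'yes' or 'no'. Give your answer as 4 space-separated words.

Stream 1: decodes cleanly. VALID
Stream 2: error at byte offset 5. INVALID
Stream 3: error at byte offset 5. INVALID
Stream 4: error at byte offset 9. INVALID

Answer: yes no no no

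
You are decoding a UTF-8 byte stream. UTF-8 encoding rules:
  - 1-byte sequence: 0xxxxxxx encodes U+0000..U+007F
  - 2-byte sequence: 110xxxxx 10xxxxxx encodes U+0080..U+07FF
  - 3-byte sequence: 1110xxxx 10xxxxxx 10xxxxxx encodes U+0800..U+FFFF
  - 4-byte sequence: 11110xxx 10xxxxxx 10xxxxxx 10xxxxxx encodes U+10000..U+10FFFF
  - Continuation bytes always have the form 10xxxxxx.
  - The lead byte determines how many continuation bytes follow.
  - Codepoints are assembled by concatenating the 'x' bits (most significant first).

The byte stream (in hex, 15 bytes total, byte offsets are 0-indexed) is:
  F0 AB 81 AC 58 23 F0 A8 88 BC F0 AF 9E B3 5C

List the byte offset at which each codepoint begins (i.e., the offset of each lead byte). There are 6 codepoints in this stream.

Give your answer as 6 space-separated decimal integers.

Answer: 0 4 5 6 10 14

Derivation:
Byte[0]=F0: 4-byte lead, need 3 cont bytes. acc=0x0
Byte[1]=AB: continuation. acc=(acc<<6)|0x2B=0x2B
Byte[2]=81: continuation. acc=(acc<<6)|0x01=0xAC1
Byte[3]=AC: continuation. acc=(acc<<6)|0x2C=0x2B06C
Completed: cp=U+2B06C (starts at byte 0)
Byte[4]=58: 1-byte ASCII. cp=U+0058
Byte[5]=23: 1-byte ASCII. cp=U+0023
Byte[6]=F0: 4-byte lead, need 3 cont bytes. acc=0x0
Byte[7]=A8: continuation. acc=(acc<<6)|0x28=0x28
Byte[8]=88: continuation. acc=(acc<<6)|0x08=0xA08
Byte[9]=BC: continuation. acc=(acc<<6)|0x3C=0x2823C
Completed: cp=U+2823C (starts at byte 6)
Byte[10]=F0: 4-byte lead, need 3 cont bytes. acc=0x0
Byte[11]=AF: continuation. acc=(acc<<6)|0x2F=0x2F
Byte[12]=9E: continuation. acc=(acc<<6)|0x1E=0xBDE
Byte[13]=B3: continuation. acc=(acc<<6)|0x33=0x2F7B3
Completed: cp=U+2F7B3 (starts at byte 10)
Byte[14]=5C: 1-byte ASCII. cp=U+005C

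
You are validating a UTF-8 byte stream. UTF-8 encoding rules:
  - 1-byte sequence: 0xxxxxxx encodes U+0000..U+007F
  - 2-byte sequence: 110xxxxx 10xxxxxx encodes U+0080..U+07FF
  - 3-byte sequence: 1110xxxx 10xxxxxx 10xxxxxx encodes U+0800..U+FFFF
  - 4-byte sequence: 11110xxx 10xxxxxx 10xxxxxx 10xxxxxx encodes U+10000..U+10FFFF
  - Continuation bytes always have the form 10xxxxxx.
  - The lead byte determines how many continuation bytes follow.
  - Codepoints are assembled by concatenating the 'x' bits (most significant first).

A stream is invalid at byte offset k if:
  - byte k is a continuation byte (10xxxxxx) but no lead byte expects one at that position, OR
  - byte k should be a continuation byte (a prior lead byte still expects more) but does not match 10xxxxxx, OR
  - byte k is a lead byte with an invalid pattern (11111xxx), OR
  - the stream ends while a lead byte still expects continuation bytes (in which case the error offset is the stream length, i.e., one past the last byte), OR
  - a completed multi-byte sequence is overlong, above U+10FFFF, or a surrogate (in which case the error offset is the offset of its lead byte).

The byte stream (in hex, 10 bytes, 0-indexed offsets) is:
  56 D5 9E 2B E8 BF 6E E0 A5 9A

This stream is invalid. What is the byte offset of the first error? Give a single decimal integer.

Byte[0]=56: 1-byte ASCII. cp=U+0056
Byte[1]=D5: 2-byte lead, need 1 cont bytes. acc=0x15
Byte[2]=9E: continuation. acc=(acc<<6)|0x1E=0x55E
Completed: cp=U+055E (starts at byte 1)
Byte[3]=2B: 1-byte ASCII. cp=U+002B
Byte[4]=E8: 3-byte lead, need 2 cont bytes. acc=0x8
Byte[5]=BF: continuation. acc=(acc<<6)|0x3F=0x23F
Byte[6]=6E: expected 10xxxxxx continuation. INVALID

Answer: 6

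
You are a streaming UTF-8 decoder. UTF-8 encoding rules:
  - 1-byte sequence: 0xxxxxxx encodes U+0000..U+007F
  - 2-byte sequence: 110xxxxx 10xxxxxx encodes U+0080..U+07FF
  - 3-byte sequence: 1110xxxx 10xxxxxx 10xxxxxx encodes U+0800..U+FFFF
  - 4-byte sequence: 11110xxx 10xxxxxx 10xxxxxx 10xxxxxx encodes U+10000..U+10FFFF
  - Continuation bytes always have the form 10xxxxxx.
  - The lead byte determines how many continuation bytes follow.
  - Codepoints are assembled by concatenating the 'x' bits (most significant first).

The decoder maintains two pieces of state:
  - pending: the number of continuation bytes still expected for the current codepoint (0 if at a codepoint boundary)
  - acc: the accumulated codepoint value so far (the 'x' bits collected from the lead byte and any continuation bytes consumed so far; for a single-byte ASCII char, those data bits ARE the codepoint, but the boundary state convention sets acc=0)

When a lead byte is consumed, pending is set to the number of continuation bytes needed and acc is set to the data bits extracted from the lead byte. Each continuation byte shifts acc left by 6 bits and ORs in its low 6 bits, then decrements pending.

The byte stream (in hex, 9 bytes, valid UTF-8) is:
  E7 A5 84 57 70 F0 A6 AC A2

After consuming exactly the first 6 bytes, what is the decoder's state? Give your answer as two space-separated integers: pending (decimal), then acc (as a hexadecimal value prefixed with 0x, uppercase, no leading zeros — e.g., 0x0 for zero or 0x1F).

Answer: 3 0x0

Derivation:
Byte[0]=E7: 3-byte lead. pending=2, acc=0x7
Byte[1]=A5: continuation. acc=(acc<<6)|0x25=0x1E5, pending=1
Byte[2]=84: continuation. acc=(acc<<6)|0x04=0x7944, pending=0
Byte[3]=57: 1-byte. pending=0, acc=0x0
Byte[4]=70: 1-byte. pending=0, acc=0x0
Byte[5]=F0: 4-byte lead. pending=3, acc=0x0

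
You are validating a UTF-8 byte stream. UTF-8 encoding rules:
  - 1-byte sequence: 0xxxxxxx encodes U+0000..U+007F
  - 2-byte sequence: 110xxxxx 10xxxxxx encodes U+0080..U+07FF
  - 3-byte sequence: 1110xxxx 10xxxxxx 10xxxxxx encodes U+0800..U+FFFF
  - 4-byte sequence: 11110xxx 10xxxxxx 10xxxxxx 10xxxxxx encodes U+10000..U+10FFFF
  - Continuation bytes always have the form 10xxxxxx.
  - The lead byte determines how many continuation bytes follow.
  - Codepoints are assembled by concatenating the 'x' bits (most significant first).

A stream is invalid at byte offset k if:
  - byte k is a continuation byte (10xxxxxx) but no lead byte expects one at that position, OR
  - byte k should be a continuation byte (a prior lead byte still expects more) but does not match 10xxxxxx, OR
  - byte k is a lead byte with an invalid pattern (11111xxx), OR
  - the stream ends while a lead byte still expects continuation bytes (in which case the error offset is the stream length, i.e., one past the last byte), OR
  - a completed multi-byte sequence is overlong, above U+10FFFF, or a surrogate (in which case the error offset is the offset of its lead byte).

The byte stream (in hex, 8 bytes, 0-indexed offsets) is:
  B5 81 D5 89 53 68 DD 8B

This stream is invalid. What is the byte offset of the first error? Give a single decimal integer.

Byte[0]=B5: INVALID lead byte (not 0xxx/110x/1110/11110)

Answer: 0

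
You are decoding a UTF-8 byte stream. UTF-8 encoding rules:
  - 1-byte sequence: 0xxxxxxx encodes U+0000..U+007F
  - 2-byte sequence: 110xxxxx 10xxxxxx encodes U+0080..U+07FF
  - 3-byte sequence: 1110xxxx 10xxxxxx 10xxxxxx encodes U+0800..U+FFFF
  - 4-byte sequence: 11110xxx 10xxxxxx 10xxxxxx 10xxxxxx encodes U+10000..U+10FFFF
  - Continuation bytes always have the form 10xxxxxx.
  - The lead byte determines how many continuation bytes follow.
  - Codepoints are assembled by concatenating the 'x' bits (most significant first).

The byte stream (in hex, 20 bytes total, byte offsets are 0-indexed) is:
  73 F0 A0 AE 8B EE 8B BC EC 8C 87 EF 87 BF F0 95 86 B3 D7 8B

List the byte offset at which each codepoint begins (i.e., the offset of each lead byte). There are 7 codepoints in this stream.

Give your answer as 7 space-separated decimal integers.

Answer: 0 1 5 8 11 14 18

Derivation:
Byte[0]=73: 1-byte ASCII. cp=U+0073
Byte[1]=F0: 4-byte lead, need 3 cont bytes. acc=0x0
Byte[2]=A0: continuation. acc=(acc<<6)|0x20=0x20
Byte[3]=AE: continuation. acc=(acc<<6)|0x2E=0x82E
Byte[4]=8B: continuation. acc=(acc<<6)|0x0B=0x20B8B
Completed: cp=U+20B8B (starts at byte 1)
Byte[5]=EE: 3-byte lead, need 2 cont bytes. acc=0xE
Byte[6]=8B: continuation. acc=(acc<<6)|0x0B=0x38B
Byte[7]=BC: continuation. acc=(acc<<6)|0x3C=0xE2FC
Completed: cp=U+E2FC (starts at byte 5)
Byte[8]=EC: 3-byte lead, need 2 cont bytes. acc=0xC
Byte[9]=8C: continuation. acc=(acc<<6)|0x0C=0x30C
Byte[10]=87: continuation. acc=(acc<<6)|0x07=0xC307
Completed: cp=U+C307 (starts at byte 8)
Byte[11]=EF: 3-byte lead, need 2 cont bytes. acc=0xF
Byte[12]=87: continuation. acc=(acc<<6)|0x07=0x3C7
Byte[13]=BF: continuation. acc=(acc<<6)|0x3F=0xF1FF
Completed: cp=U+F1FF (starts at byte 11)
Byte[14]=F0: 4-byte lead, need 3 cont bytes. acc=0x0
Byte[15]=95: continuation. acc=(acc<<6)|0x15=0x15
Byte[16]=86: continuation. acc=(acc<<6)|0x06=0x546
Byte[17]=B3: continuation. acc=(acc<<6)|0x33=0x151B3
Completed: cp=U+151B3 (starts at byte 14)
Byte[18]=D7: 2-byte lead, need 1 cont bytes. acc=0x17
Byte[19]=8B: continuation. acc=(acc<<6)|0x0B=0x5CB
Completed: cp=U+05CB (starts at byte 18)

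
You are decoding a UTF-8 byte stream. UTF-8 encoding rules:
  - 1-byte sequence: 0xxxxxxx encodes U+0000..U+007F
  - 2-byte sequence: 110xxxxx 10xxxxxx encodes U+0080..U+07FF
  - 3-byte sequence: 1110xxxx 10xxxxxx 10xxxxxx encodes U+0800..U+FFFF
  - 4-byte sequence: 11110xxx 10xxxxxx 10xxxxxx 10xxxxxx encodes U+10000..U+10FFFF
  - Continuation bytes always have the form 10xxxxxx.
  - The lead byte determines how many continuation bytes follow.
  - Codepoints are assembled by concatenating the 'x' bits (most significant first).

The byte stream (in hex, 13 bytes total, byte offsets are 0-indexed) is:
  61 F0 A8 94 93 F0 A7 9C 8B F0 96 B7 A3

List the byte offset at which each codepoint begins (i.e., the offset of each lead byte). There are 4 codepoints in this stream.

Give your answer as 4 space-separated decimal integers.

Answer: 0 1 5 9

Derivation:
Byte[0]=61: 1-byte ASCII. cp=U+0061
Byte[1]=F0: 4-byte lead, need 3 cont bytes. acc=0x0
Byte[2]=A8: continuation. acc=(acc<<6)|0x28=0x28
Byte[3]=94: continuation. acc=(acc<<6)|0x14=0xA14
Byte[4]=93: continuation. acc=(acc<<6)|0x13=0x28513
Completed: cp=U+28513 (starts at byte 1)
Byte[5]=F0: 4-byte lead, need 3 cont bytes. acc=0x0
Byte[6]=A7: continuation. acc=(acc<<6)|0x27=0x27
Byte[7]=9C: continuation. acc=(acc<<6)|0x1C=0x9DC
Byte[8]=8B: continuation. acc=(acc<<6)|0x0B=0x2770B
Completed: cp=U+2770B (starts at byte 5)
Byte[9]=F0: 4-byte lead, need 3 cont bytes. acc=0x0
Byte[10]=96: continuation. acc=(acc<<6)|0x16=0x16
Byte[11]=B7: continuation. acc=(acc<<6)|0x37=0x5B7
Byte[12]=A3: continuation. acc=(acc<<6)|0x23=0x16DE3
Completed: cp=U+16DE3 (starts at byte 9)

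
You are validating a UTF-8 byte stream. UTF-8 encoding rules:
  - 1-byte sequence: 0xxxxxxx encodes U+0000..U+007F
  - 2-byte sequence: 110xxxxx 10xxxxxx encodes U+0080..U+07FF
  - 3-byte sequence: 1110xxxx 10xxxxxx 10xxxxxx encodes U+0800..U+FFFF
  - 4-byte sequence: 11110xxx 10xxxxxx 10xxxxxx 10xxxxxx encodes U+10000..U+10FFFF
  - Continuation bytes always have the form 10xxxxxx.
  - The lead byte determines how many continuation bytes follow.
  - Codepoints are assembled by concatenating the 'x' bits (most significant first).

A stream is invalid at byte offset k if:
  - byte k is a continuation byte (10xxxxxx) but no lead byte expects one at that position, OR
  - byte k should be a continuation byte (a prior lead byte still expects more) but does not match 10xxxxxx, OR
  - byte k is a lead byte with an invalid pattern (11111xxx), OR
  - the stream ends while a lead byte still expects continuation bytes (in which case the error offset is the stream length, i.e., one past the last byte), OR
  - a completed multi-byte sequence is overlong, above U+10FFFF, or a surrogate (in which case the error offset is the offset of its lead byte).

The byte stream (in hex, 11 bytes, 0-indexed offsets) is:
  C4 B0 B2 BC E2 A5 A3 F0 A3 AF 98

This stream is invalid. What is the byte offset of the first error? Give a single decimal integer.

Answer: 2

Derivation:
Byte[0]=C4: 2-byte lead, need 1 cont bytes. acc=0x4
Byte[1]=B0: continuation. acc=(acc<<6)|0x30=0x130
Completed: cp=U+0130 (starts at byte 0)
Byte[2]=B2: INVALID lead byte (not 0xxx/110x/1110/11110)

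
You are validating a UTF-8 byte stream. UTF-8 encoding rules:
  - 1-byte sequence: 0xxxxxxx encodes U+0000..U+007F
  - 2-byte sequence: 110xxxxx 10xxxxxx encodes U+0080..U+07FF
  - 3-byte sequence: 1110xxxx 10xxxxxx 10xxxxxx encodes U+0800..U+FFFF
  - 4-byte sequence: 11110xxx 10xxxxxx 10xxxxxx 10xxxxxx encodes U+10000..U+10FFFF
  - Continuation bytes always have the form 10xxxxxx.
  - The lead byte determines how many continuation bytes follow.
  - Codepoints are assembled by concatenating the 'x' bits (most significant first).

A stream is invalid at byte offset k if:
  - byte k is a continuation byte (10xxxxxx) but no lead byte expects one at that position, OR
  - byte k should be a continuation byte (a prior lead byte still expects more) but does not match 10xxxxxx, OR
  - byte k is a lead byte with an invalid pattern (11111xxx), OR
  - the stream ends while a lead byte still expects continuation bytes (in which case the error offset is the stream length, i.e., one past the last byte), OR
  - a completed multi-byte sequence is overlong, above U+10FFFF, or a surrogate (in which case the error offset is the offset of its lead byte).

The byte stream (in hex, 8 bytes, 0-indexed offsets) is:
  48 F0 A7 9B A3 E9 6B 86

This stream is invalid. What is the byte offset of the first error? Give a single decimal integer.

Answer: 6

Derivation:
Byte[0]=48: 1-byte ASCII. cp=U+0048
Byte[1]=F0: 4-byte lead, need 3 cont bytes. acc=0x0
Byte[2]=A7: continuation. acc=(acc<<6)|0x27=0x27
Byte[3]=9B: continuation. acc=(acc<<6)|0x1B=0x9DB
Byte[4]=A3: continuation. acc=(acc<<6)|0x23=0x276E3
Completed: cp=U+276E3 (starts at byte 1)
Byte[5]=E9: 3-byte lead, need 2 cont bytes. acc=0x9
Byte[6]=6B: expected 10xxxxxx continuation. INVALID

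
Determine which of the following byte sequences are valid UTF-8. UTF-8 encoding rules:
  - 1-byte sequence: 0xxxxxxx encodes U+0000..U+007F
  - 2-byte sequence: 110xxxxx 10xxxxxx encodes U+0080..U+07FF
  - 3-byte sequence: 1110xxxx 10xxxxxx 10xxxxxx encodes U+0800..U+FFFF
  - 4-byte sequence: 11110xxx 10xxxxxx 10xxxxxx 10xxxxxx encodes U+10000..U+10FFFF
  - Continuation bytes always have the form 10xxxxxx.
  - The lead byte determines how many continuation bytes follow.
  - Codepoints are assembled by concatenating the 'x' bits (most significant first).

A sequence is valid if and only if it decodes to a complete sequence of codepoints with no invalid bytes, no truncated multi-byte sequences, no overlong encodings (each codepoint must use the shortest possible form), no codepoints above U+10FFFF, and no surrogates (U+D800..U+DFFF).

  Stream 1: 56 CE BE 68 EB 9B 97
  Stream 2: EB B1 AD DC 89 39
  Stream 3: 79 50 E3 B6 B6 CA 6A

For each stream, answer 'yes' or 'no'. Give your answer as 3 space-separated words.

Answer: yes yes no

Derivation:
Stream 1: decodes cleanly. VALID
Stream 2: decodes cleanly. VALID
Stream 3: error at byte offset 6. INVALID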